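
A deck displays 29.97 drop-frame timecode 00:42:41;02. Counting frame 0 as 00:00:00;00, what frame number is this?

76756

As if non-drop at 30 labels/s: (0 × 3600 + 42 × 60 + 41) × 30 + 2 = 76832.
Minute boundaries passed: 42; those not divisible by 10: 42 − 4 = 38; dropped labels = 2 × 38 = 76.
Actual frame index = 76832 − 76 = 76756.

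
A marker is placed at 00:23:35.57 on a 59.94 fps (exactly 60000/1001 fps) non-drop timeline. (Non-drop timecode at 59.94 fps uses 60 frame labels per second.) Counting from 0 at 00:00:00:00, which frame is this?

Total seconds to the label: (0 × 3600 + 23 × 60 + 35) = 1415.
Frame index = 1415 × 60 + 57 = 84957.

84957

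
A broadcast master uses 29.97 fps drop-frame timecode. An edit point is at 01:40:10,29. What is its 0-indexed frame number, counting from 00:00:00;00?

180149

As if non-drop at 30 labels/s: (1 × 3600 + 40 × 60 + 10) × 30 + 29 = 180329.
Minute boundaries passed: 100; those not divisible by 10: 100 − 10 = 90; dropped labels = 2 × 90 = 180.
Actual frame index = 180329 − 180 = 180149.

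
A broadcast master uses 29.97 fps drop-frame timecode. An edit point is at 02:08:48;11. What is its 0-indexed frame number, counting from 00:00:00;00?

Complete 10-minute blocks: 12, each 17982 frames → 215784.
Remaining 8 whole minutes in the current block: 1800 + 7 × 1798 = 14386 frames.
Within the current minute: 48 × 30 + 11 − 2 = 1449 (labels ;00/;01 skipped at this minute). Total = 215784 + 14386 + 1449 = 231619.

231619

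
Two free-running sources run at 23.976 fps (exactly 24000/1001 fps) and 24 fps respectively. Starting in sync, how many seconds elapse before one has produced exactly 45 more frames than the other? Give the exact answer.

The gap grows by |24 − 24000/1001| = 24/1001 frames per second.
Time for a 45-frame gap: 45 ÷ (24/1001) = 1876.875 s.

1876.875 seconds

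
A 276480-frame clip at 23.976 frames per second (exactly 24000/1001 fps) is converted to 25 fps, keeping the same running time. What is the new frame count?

Target frames = source frames × (target rate / source rate) = 276480 × (25)/(24000/1001) = 276480 × 1001/960 = 288288.

288288 frames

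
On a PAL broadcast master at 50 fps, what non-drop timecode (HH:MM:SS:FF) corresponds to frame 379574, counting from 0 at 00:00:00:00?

379574 ÷ 50 = 7591 full seconds, remainder 24 frames.
7591 s = 2 h 6 min 31 s.
Timecode: 02:06:31:24.

02:06:31:24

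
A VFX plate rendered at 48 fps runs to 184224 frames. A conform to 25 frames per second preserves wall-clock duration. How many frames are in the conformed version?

95950 frames

Target frames = source frames × (target rate / source rate) = 184224 × (25)/(48) = 184224 × 25/48 = 95950.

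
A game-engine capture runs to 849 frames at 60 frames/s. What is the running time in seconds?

14.15 seconds

Running time = 849 / (60) = 14.15 s.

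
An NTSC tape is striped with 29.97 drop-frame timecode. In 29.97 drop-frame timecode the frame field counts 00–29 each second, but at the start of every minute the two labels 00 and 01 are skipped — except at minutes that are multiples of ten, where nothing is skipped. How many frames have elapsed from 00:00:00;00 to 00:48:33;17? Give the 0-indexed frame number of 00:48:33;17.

As if non-drop at 30 labels/s: (0 × 3600 + 48 × 60 + 33) × 30 + 17 = 87407.
Minute boundaries passed: 48; those not divisible by 10: 48 − 4 = 44; dropped labels = 2 × 44 = 88.
Actual frame index = 87407 − 88 = 87319.

87319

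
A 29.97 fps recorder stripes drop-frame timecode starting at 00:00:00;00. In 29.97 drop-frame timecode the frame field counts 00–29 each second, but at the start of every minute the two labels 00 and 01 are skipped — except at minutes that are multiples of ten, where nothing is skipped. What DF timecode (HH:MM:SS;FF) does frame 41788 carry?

00:23:14;10

Ten DF minutes hold 17982 frames, so frame 41788 lies in block 2 (frames 35964–53945) with 5824 frames into that block.
The block's first minute is 1800 frames and the rest 1798 each; 5824 frames reaches minute 3, so 2 × 18 + 3 × 2 = 42 labels have been skipped so far.
Adding those back, label number 41788 + 42 = 41830 at 30 labels/s is 1394 s + 10 f = 0 h 23 min 14 s frame 10, i.e. 00:23:14;10.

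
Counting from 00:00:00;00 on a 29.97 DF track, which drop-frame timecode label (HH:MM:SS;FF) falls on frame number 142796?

01:19:24;20

Ten DF minutes hold 17982 frames, so frame 142796 lies in block 7 (frames 125874–143855) with 16922 frames into that block.
The block's first minute is 1800 frames and the rest 1798 each; 16922 frames reaches minute 9, so 7 × 18 + 9 × 2 = 144 labels have been skipped so far.
Adding those back, label number 142796 + 144 = 142940 at 30 labels/s is 4764 s + 20 f = 1 h 19 min 24 s frame 20, i.e. 01:19:24;20.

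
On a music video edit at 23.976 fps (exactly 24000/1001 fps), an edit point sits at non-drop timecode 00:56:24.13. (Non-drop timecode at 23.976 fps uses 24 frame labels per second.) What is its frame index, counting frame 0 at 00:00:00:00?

Total seconds to the label: (0 × 3600 + 56 × 60 + 24) = 3384.
Frame index = 3384 × 24 + 13 = 81229.

81229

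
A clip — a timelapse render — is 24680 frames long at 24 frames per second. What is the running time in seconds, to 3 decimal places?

1028.333 seconds

Running time = 24680 × 1/24 = 3085/3 s ≈ 1028.333 s.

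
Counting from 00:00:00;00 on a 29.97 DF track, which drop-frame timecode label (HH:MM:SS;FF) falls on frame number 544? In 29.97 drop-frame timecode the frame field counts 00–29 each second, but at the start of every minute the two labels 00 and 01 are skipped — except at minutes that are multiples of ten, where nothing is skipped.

00:00:18;04

Ten DF minutes hold 17982 frames, so frame 544 lies in block 0 (frames 0–17981) with 544 frames into that block.
The block's first minute is 1800 frames and the rest 1798 each; 544 frames reaches minute 0, so 0 × 18 + 0 × 2 = 0 labels have been skipped so far.
Adding those back, label number 544 + 0 = 544 at 30 labels/s is 18 s + 4 f = 0 h 0 min 18 s frame 4, i.e. 00:00:18;04.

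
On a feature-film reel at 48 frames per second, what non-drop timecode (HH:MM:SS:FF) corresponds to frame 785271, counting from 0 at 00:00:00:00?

785271 ÷ 48 = 16359 full seconds, remainder 39 frames.
16359 s = 4 h 32 min 39 s.
Timecode: 04:32:39:39.

04:32:39:39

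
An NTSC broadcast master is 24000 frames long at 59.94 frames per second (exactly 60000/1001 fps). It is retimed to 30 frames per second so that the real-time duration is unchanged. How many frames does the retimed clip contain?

Target frames = source frames × (target rate / source rate) = 24000 × (30)/(60000/1001) = 24000 × 1001/2000 = 12012.

12012 frames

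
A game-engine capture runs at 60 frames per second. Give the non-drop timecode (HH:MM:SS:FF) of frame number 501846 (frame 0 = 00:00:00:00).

02:19:24:06

501846 ÷ 60 = 8364 full seconds, remainder 6 frames.
8364 s = 2 h 19 min 24 s.
Timecode: 02:19:24:06.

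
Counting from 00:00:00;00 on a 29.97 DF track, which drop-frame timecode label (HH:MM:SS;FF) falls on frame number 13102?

Each 10-minute DF block holds 10 × 60 × 30 − 9 × 2 = 17982 frames. 13102 ÷ 17982 → 0 full blocks, remainder 13102.
Within the partial block the first minute is 1800 frames and each further minute 1798, so 7 further minute boundaries passed. Total skipped labels = 18 × 0 + 2 × 7 = 14.
Non-drop label index = 13102 + 14 = 13116; at 30 labels/s that is 00:07:17:06, i.e. DF 00:07:17;06.

00:07:17;06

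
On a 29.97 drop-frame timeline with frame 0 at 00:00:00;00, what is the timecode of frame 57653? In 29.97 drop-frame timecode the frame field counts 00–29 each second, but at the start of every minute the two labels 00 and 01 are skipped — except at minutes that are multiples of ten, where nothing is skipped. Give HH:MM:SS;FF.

00:32:03;21

Each 10-minute DF block holds 10 × 60 × 30 − 9 × 2 = 17982 frames. 57653 ÷ 17982 → 3 full blocks, remainder 3707.
Within the partial block the first minute is 1800 frames and each further minute 1798, so 2 further minute boundaries passed. Total skipped labels = 18 × 3 + 2 × 2 = 58.
Non-drop label index = 57653 + 58 = 57711; at 30 labels/s that is 00:32:03:21, i.e. DF 00:32:03;21.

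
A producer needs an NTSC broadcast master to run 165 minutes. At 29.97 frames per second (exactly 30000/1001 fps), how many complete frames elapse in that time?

165 min = 9900 s.
Frames = 9900 × 30000/1001 = 27000000/91 ≈ 296703.2967.
Complete frames: 296703.

296703 frames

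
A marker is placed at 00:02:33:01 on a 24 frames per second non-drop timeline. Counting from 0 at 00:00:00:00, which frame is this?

3673

Total seconds to the label: (0 × 3600 + 2 × 60 + 33) = 153.
Frame index = 153 × 24 + 1 = 3673.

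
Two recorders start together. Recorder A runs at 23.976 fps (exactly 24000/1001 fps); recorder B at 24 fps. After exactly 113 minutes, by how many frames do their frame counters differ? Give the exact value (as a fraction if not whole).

113 min = 6780 s.
A emits 24000/1001 × 6780 = 162720000/1001 frames; B emits 24 × 6780 = 162720.
Difference = 162720/1001 frames (≈ 162.5574); B is ahead of A.

162720/1001 frames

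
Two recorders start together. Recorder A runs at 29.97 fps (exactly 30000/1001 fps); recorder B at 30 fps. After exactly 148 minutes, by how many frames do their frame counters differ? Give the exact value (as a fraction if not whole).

148 min = 8880 s.
A emits 30000/1001 × 8880 = 266400000/1001 frames; B emits 30 × 8880 = 266400.
Difference = 266400/1001 frames (≈ 266.1339); B is ahead of A.

266400/1001 frames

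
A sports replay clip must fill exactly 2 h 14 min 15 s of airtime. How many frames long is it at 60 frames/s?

483300 frames

2 h 14 min 15 s = 8055 s.
Frames = 8055 × 60 = 483300.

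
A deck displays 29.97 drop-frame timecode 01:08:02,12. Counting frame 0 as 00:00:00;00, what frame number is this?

Complete 10-minute blocks: 6, each 17982 frames → 107892.
Remaining 8 whole minutes in the current block: 1800 + 7 × 1798 = 14386 frames.
Within the current minute: 2 × 30 + 12 − 2 = 70 (labels ;00/;01 skipped at this minute). Total = 107892 + 14386 + 70 = 122348.

122348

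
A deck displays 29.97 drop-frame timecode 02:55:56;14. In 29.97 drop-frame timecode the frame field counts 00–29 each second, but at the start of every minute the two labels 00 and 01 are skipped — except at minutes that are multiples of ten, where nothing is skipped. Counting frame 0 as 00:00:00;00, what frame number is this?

As if non-drop at 30 labels/s: (2 × 3600 + 55 × 60 + 56) × 30 + 14 = 316694.
Minute boundaries passed: 175; those not divisible by 10: 175 − 17 = 158; dropped labels = 2 × 158 = 316.
Actual frame index = 316694 − 316 = 316378.

316378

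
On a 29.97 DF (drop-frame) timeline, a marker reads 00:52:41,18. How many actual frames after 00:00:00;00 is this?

As if non-drop at 30 labels/s: (0 × 3600 + 52 × 60 + 41) × 30 + 18 = 94848.
Minute boundaries passed: 52; those not divisible by 10: 52 − 5 = 47; dropped labels = 2 × 47 = 94.
Actual frame index = 94848 − 94 = 94754.

94754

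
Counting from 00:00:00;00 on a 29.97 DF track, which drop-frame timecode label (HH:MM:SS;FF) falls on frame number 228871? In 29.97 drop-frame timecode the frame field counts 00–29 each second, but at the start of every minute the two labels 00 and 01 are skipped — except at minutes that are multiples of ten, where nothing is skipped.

Each 10-minute DF block holds 10 × 60 × 30 − 9 × 2 = 17982 frames. 228871 ÷ 17982 → 12 full blocks, remainder 13087.
Within the partial block the first minute is 1800 frames and each further minute 1798, so 7 further minute boundaries passed. Total skipped labels = 18 × 12 + 2 × 7 = 230.
Non-drop label index = 228871 + 230 = 229101; at 30 labels/s that is 02:07:16:21, i.e. DF 02:07:16;21.

02:07:16;21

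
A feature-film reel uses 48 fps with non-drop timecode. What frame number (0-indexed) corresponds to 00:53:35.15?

Total seconds to the label: (0 × 3600 + 53 × 60 + 35) = 3215.
Frame index = 3215 × 48 + 15 = 154335.

154335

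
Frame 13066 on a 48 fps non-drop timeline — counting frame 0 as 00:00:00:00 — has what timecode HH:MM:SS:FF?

13066 ÷ 48 = 272 full seconds, remainder 10 frames.
272 s = 0 h 4 min 32 s.
Timecode: 00:04:32:10.

00:04:32:10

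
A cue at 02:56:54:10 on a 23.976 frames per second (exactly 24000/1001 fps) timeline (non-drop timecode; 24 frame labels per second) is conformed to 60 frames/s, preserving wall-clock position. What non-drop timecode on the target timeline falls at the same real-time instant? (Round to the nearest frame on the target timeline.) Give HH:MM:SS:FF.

Source frame index: (2×3600 + 56×60 + 54) × 24 + 10 = 254746.
Real time: 254746 / (24000/1001) = 127500373/12000 s.
Target frame: (127500373/12000) × (60) = 127500373/200 ≈ 637501.865 → 637502.
At 60 labels/s: frame 637502 → 02:57:05:02.

02:57:05:02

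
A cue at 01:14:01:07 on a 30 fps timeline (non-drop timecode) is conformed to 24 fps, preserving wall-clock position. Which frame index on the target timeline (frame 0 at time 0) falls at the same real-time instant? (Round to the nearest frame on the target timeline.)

Source frame index: (1×3600 + 14×60 + 1) × 30 + 7 = 133237.
Real time: 133237 / (30) = 133237/30 s.
Target frame: (133237/30) × (24) = 532948/5 ≈ 106589.600 → 106590.

frame 106590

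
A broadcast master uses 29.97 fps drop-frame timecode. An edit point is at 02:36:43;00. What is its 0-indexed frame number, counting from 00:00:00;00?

281808

As if non-drop at 30 labels/s: (2 × 3600 + 36 × 60 + 43) × 30 + 0 = 282090.
Minute boundaries passed: 156; those not divisible by 10: 156 − 15 = 141; dropped labels = 2 × 141 = 282.
Actual frame index = 282090 − 282 = 281808.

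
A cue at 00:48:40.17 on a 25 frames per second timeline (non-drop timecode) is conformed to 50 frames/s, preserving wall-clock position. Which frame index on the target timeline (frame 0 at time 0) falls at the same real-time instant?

frame 146034

Source frame index: (0×3600 + 48×60 + 40) × 25 + 17 = 73017.
Real time: 73017 / (25) = 73017/25 s.
Target frame: (73017/25) × (50) = 146034.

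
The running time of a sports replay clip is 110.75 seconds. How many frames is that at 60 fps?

6645 frames

Frames = 110.75 × 60 = 6645.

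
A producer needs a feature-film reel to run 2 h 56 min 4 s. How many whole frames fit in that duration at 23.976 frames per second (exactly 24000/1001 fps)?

2 h 56 min 4 s = 10564 s.
Frames = 10564 × 24000/1001 = 253536000/1001 ≈ 253282.7173.
Complete frames: 253282.

253282 frames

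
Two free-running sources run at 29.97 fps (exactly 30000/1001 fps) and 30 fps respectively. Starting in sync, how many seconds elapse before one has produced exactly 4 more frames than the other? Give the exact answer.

The gap grows by |30 − 30000/1001| = 30/1001 frames per second.
Time for a 4-frame gap: 4 ÷ (30/1001) = 2002/15 s.

2002/15 seconds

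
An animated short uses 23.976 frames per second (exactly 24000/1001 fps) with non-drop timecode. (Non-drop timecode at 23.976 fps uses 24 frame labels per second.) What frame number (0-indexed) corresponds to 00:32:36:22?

Total seconds to the label: (0 × 3600 + 32 × 60 + 36) = 1956.
Frame index = 1956 × 24 + 22 = 46966.

46966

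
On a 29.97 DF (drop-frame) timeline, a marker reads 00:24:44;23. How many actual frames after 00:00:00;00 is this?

As if non-drop at 30 labels/s: (0 × 3600 + 24 × 60 + 44) × 30 + 23 = 44543.
Minute boundaries passed: 24; those not divisible by 10: 24 − 2 = 22; dropped labels = 2 × 22 = 44.
Actual frame index = 44543 − 44 = 44499.

44499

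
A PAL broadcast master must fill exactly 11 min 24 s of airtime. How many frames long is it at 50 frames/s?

34200 frames

11 min 24 s = 684 s.
Frames = 684 × 50 = 34200.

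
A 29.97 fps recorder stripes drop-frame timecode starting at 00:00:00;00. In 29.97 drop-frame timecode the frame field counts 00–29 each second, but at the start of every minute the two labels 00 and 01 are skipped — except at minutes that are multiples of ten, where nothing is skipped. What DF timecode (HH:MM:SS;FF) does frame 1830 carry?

00:01:01;02

Each 10-minute DF block holds 10 × 60 × 30 − 9 × 2 = 17982 frames. 1830 ÷ 17982 → 0 full blocks, remainder 1830.
Within the partial block the first minute is 1800 frames and each further minute 1798, so 1 further minute boundary passed. Total skipped labels = 18 × 0 + 2 × 1 = 2.
Non-drop label index = 1830 + 2 = 1832; at 30 labels/s that is 00:01:01:02, i.e. DF 00:01:01;02.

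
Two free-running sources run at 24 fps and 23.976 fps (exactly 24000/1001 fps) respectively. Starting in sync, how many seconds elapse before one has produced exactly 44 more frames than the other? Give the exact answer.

The gap grows by |24000/1001 − 24| = 24/1001 frames per second.
Time for a 44-frame gap: 44 ÷ (24/1001) = 11011/6 s.

11011/6 seconds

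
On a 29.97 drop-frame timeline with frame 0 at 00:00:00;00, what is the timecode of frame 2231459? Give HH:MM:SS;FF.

Ten DF minutes hold 17982 frames, so frame 2231459 lies in block 124 (frames 2229768–2247749) with 1691 frames into that block.
The block's first minute is 1800 frames and the rest 1798 each; 1691 frames reaches minute 0, so 124 × 18 + 0 × 2 = 2232 labels have been skipped so far.
Adding those back, label number 2231459 + 2232 = 2233691 at 30 labels/s is 74456 s + 11 f = 20 h 40 min 56 s frame 11, i.e. 20:40:56;11.

20:40:56;11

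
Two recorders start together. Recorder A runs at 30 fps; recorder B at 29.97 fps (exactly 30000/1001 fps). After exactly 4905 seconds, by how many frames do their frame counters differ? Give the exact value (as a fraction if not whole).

A emits 30 × 4905 = 147150 frames; B emits 30000/1001 × 4905 = 147150000/1001.
Difference = 147150/1001 frames (≈ 147.0030); B is behind A.

147150/1001 frames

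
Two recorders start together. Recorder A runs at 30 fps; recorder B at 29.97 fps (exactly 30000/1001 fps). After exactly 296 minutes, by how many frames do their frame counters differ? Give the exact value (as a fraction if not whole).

532800/1001 frames

296 min = 17760 s.
A emits 30 × 17760 = 532800 frames; B emits 30000/1001 × 17760 = 532800000/1001.
Difference = 532800/1001 frames (≈ 532.2677); B is behind A.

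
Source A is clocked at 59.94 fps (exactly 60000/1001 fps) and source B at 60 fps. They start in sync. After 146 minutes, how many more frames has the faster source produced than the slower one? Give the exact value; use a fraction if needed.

525600/1001 frames

146 min = 8760 s.
A emits 60000/1001 × 8760 = 525600000/1001 frames; B emits 60 × 8760 = 525600.
Difference = 525600/1001 frames (≈ 525.0749); B is ahead of A.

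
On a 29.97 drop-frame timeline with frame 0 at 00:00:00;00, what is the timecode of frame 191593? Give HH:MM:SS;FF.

01:46:32;25

Ten DF minutes hold 17982 frames, so frame 191593 lies in block 10 (frames 179820–197801) with 11773 frames into that block.
The block's first minute is 1800 frames and the rest 1798 each; 11773 frames reaches minute 6, so 10 × 18 + 6 × 2 = 192 labels have been skipped so far.
Adding those back, label number 191593 + 192 = 191785 at 30 labels/s is 6392 s + 25 f = 1 h 46 min 32 s frame 25, i.e. 01:46:32;25.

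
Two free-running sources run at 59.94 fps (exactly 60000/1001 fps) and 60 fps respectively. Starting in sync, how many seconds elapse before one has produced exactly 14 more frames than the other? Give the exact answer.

The gap grows by |60 − 60000/1001| = 60/1001 frames per second.
Time for a 14-frame gap: 14 ÷ (60/1001) = 7007/30 s.

7007/30 seconds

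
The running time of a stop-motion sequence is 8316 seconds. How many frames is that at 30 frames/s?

249480 frames

Frames = 8316 × 30 = 249480.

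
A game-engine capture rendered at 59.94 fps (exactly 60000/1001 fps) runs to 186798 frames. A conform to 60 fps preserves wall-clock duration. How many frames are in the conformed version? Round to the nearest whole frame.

Frames at target rate = 186798 × (60) / (60000/1001) = 93492399/500 ≈ 186984.798.
Nearest whole frame: 186985.

186985 frames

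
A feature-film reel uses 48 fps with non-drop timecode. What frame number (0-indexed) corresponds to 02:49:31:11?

Total seconds to the label: (2 × 3600 + 49 × 60 + 31) = 10171.
Frame index = 10171 × 48 + 11 = 488219.

frame 488219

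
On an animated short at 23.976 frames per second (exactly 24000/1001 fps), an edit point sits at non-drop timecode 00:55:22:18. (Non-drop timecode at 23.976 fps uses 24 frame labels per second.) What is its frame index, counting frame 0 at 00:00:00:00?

frame 79746

Total seconds to the label: (0 × 3600 + 55 × 60 + 22) = 3322.
Frame index = 3322 × 24 + 18 = 79746.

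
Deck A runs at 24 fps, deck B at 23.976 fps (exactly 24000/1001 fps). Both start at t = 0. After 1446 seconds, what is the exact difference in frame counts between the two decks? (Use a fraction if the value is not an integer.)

A emits 24 × 1446 = 34704 frames; B emits 24000/1001 × 1446 = 34704000/1001.
Difference = 34704/1001 frames (≈ 34.6693); B is behind A.

34704/1001 frames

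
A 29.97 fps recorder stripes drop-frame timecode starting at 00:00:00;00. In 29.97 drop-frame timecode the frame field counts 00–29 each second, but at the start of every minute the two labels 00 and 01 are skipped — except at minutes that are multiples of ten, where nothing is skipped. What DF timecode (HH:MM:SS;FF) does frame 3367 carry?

00:01:52;09

Ten DF minutes hold 17982 frames, so frame 3367 lies in block 0 (frames 0–17981) with 3367 frames into that block.
The block's first minute is 1800 frames and the rest 1798 each; 3367 frames reaches minute 1, so 0 × 18 + 1 × 2 = 2 labels have been skipped so far.
Adding those back, label number 3367 + 2 = 3369 at 30 labels/s is 112 s + 9 f = 0 h 1 min 52 s frame 9, i.e. 00:01:52;09.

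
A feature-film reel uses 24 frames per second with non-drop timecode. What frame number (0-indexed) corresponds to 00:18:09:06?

26142

Total seconds to the label: (0 × 3600 + 18 × 60 + 9) = 1089.
Frame index = 1089 × 24 + 6 = 26142.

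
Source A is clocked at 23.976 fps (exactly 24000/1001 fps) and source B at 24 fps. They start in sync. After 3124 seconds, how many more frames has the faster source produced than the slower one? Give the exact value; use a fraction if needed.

A emits 24000/1001 × 3124 = 6816000/91 frames; B emits 24 × 3124 = 74976.
Difference = 6816/91 frames (≈ 74.9011); B is ahead of A.

6816/91 frames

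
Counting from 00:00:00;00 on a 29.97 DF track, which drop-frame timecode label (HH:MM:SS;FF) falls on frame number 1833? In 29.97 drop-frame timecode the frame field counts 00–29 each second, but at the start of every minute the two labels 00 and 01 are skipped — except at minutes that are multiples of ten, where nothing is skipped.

Ten DF minutes hold 17982 frames, so frame 1833 lies in block 0 (frames 0–17981) with 1833 frames into that block.
The block's first minute is 1800 frames and the rest 1798 each; 1833 frames reaches minute 1, so 0 × 18 + 1 × 2 = 2 labels have been skipped so far.
Adding those back, label number 1833 + 2 = 1835 at 30 labels/s is 61 s + 5 f = 0 h 1 min 1 s frame 5, i.e. 00:01:01;05.

00:01:01;05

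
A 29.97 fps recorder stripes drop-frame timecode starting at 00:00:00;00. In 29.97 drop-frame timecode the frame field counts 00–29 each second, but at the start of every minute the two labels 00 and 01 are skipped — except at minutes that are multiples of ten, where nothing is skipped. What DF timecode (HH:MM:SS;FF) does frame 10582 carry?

Ten DF minutes hold 17982 frames, so frame 10582 lies in block 0 (frames 0–17981) with 10582 frames into that block.
The block's first minute is 1800 frames and the rest 1798 each; 10582 frames reaches minute 5, so 0 × 18 + 5 × 2 = 10 labels have been skipped so far.
Adding those back, label number 10582 + 10 = 10592 at 30 labels/s is 353 s + 2 f = 0 h 5 min 53 s frame 2, i.e. 00:05:53;02.

00:05:53;02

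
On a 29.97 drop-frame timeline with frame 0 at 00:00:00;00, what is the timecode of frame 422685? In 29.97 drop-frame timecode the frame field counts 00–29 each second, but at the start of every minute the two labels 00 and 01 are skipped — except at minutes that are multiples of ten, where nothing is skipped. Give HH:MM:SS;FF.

Each 10-minute DF block holds 10 × 60 × 30 − 9 × 2 = 17982 frames. 422685 ÷ 17982 → 23 full blocks, remainder 9099.
Within the partial block the first minute is 1800 frames and each further minute 1798, so 5 further minute boundaries passed. Total skipped labels = 18 × 23 + 2 × 5 = 424.
Non-drop label index = 422685 + 424 = 423109; at 30 labels/s that is 03:55:03:19, i.e. DF 03:55:03;19.

03:55:03;19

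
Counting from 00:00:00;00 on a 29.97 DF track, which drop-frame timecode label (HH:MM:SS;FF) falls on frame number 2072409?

Ten DF minutes hold 17982 frames, so frame 2072409 lies in block 115 (frames 2067930–2085911) with 4479 frames into that block.
The block's first minute is 1800 frames and the rest 1798 each; 4479 frames reaches minute 2, so 115 × 18 + 2 × 2 = 2074 labels have been skipped so far.
Adding those back, label number 2072409 + 2074 = 2074483 at 30 labels/s is 69149 s + 13 f = 19 h 12 min 29 s frame 13, i.e. 19:12:29;13.

19:12:29;13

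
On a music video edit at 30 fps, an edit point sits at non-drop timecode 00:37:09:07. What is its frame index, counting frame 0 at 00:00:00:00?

frame 66877

Total seconds to the label: (0 × 3600 + 37 × 60 + 9) = 2229.
Frame index = 2229 × 30 + 7 = 66877.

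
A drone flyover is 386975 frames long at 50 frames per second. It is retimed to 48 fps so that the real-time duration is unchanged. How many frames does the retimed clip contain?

Target frames = source frames × (target rate / source rate) = 386975 × (48)/(50) = 386975 × 24/25 = 371496.

371496 frames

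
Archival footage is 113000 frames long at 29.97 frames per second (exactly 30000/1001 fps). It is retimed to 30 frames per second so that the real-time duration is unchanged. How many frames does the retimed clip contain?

Target frames = source frames × (target rate / source rate) = 113000 × (30)/(30000/1001) = 113000 × 1001/1000 = 113113.

113113 frames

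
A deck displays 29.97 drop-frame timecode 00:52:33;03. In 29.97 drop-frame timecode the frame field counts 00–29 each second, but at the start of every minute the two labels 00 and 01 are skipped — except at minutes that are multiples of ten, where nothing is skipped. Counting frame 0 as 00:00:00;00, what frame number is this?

Complete 10-minute blocks: 5, each 17982 frames → 89910.
Remaining 2 whole minutes in the current block: 1800 + 1 × 1798 = 3598 frames.
Within the current minute: 33 × 30 + 3 − 2 = 991 (labels ;00/;01 skipped at this minute). Total = 89910 + 3598 + 991 = 94499.

94499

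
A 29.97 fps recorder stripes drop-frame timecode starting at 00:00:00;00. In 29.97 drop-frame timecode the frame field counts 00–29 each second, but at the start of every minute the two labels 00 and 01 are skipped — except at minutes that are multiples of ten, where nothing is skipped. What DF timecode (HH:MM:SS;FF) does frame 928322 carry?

Each 10-minute DF block holds 10 × 60 × 30 − 9 × 2 = 17982 frames. 928322 ÷ 17982 → 51 full blocks, remainder 11240.
Within the partial block the first minute is 1800 frames and each further minute 1798, so 6 further minute boundaries passed. Total skipped labels = 18 × 51 + 2 × 6 = 930.
Non-drop label index = 928322 + 930 = 929252; at 30 labels/s that is 08:36:15:02, i.e. DF 08:36:15;02.

08:36:15;02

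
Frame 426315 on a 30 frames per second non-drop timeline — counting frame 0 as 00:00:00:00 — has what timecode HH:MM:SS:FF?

03:56:50:15

426315 ÷ 30 = 14210 full seconds, remainder 15 frames.
14210 s = 3 h 56 min 50 s.
Timecode: 03:56:50:15.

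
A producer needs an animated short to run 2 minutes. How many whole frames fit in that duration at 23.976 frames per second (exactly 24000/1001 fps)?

2 min = 120 s.
Frames = 120 × 24000/1001 = 2880000/1001 ≈ 2877.1229.
Complete frames: 2877.

2877 frames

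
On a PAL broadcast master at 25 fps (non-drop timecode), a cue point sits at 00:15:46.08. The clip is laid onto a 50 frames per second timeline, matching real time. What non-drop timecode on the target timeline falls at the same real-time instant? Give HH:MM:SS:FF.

00:15:46:16

Source frame index: (0×3600 + 15×60 + 46) × 25 + 8 = 23658.
Real time: 23658 / (25) = 23658/25 s.
Target frame: (23658/25) × (50) = 47316.
At 50 labels/s: frame 47316 → 00:15:46:16.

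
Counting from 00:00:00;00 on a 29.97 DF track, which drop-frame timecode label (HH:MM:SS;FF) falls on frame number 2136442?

19:48:06;02

Ten DF minutes hold 17982 frames, so frame 2136442 lies in block 118 (frames 2121876–2139857) with 14566 frames into that block.
The block's first minute is 1800 frames and the rest 1798 each; 14566 frames reaches minute 8, so 118 × 18 + 8 × 2 = 2140 labels have been skipped so far.
Adding those back, label number 2136442 + 2140 = 2138582 at 30 labels/s is 71286 s + 2 f = 19 h 48 min 6 s frame 2, i.e. 19:48:06;02.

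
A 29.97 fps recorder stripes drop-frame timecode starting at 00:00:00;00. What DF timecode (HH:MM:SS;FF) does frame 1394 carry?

00:00:46;14

Ten DF minutes hold 17982 frames, so frame 1394 lies in block 0 (frames 0–17981) with 1394 frames into that block.
The block's first minute is 1800 frames and the rest 1798 each; 1394 frames reaches minute 0, so 0 × 18 + 0 × 2 = 0 labels have been skipped so far.
Adding those back, label number 1394 + 0 = 1394 at 30 labels/s is 46 s + 14 f = 0 h 0 min 46 s frame 14, i.e. 00:00:46;14.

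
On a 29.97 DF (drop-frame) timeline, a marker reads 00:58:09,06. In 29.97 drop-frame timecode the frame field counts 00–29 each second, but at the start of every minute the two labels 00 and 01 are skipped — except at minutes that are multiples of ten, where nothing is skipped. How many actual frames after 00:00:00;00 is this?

Complete 10-minute blocks: 5, each 17982 frames → 89910.
Remaining 8 whole minutes in the current block: 1800 + 7 × 1798 = 14386 frames.
Within the current minute: 9 × 30 + 6 − 2 = 274 (labels ;00/;01 skipped at this minute). Total = 89910 + 14386 + 274 = 104570.

104570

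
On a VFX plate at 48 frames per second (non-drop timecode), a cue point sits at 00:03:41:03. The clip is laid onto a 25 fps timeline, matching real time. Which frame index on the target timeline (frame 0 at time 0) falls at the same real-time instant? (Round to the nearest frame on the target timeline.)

Source frame index: (0×3600 + 3×60 + 41) × 48 + 3 = 10611.
Real time: 10611 / (48) = 3537/16 s.
Target frame: (3537/16) × (25) = 88425/16 ≈ 5526.562 → 5527.

frame 5527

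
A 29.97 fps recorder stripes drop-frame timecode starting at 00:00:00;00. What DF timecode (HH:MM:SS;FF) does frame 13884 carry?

00:07:43;08

Each 10-minute DF block holds 10 × 60 × 30 − 9 × 2 = 17982 frames. 13884 ÷ 17982 → 0 full blocks, remainder 13884.
Within the partial block the first minute is 1800 frames and each further minute 1798, so 7 further minute boundaries passed. Total skipped labels = 18 × 0 + 2 × 7 = 14.
Non-drop label index = 13884 + 14 = 13898; at 30 labels/s that is 00:07:43:08, i.e. DF 00:07:43;08.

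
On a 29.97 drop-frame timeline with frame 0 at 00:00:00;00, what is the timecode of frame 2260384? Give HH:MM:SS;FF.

Ten DF minutes hold 17982 frames, so frame 2260384 lies in block 125 (frames 2247750–2265731) with 12634 frames into that block.
The block's first minute is 1800 frames and the rest 1798 each; 12634 frames reaches minute 7, so 125 × 18 + 7 × 2 = 2264 labels have been skipped so far.
Adding those back, label number 2260384 + 2264 = 2262648 at 30 labels/s is 75421 s + 18 f = 20 h 57 min 1 s frame 18, i.e. 20:57:01;18.

20:57:01;18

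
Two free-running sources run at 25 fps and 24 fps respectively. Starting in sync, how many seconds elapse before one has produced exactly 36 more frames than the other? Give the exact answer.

36 seconds

The gap grows by |24 − 25| = 1 frame per second.
Time for a 36-frame gap: 36 ÷ (1) = 36 s.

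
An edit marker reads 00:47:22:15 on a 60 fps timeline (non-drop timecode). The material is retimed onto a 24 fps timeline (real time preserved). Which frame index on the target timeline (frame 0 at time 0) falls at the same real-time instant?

Source frame index: (0×3600 + 47×60 + 22) × 60 + 15 = 170535.
Real time: 170535 / (60) = 11369/4 s.
Target frame: (11369/4) × (24) = 68214.

frame 68214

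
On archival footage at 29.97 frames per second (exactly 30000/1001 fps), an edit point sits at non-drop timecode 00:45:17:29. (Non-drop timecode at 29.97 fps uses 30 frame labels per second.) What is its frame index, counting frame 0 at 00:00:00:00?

Total seconds to the label: (0 × 3600 + 45 × 60 + 17) = 2717.
Frame index = 2717 × 30 + 29 = 81539.

81539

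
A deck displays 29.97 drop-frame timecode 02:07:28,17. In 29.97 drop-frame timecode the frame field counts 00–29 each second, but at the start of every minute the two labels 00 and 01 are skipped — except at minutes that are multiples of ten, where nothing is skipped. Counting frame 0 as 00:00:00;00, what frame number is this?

Complete 10-minute blocks: 12, each 17982 frames → 215784.
Remaining 7 whole minutes in the current block: 1800 + 6 × 1798 = 12588 frames.
Within the current minute: 28 × 30 + 17 − 2 = 855 (labels ;00/;01 skipped at this minute). Total = 215784 + 12588 + 855 = 229227.

229227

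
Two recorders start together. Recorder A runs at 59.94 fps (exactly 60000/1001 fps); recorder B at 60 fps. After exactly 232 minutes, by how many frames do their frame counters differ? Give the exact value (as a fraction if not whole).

232 min = 13920 s.
A emits 60000/1001 × 13920 = 835200000/1001 frames; B emits 60 × 13920 = 835200.
Difference = 835200/1001 frames (≈ 834.3656); B is ahead of A.

835200/1001 frames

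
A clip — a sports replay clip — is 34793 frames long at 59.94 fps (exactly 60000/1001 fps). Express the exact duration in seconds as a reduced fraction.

Running time = 34793 ÷ (60000/1001) = 34793 × 1001/60000 = 34827793/60000 s.

34827793/60000 seconds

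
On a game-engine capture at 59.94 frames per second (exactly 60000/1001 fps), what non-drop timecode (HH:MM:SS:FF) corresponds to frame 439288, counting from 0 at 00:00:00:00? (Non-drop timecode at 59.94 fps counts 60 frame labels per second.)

439288 ÷ 60 = 7321 full seconds, remainder 28 frames.
7321 s = 2 h 2 min 1 s.
Timecode: 02:02:01:28.

02:02:01:28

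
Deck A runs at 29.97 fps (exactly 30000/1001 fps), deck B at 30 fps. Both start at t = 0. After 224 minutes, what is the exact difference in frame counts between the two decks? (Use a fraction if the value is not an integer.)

224 min = 13440 s.
A emits 30000/1001 × 13440 = 57600000/143 frames; B emits 30 × 13440 = 403200.
Difference = 57600/143 frames (≈ 402.7972); B is ahead of A.

57600/143 frames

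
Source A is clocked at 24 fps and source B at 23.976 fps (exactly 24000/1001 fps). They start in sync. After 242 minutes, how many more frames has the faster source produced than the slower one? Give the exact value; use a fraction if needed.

242 min = 14520 s.
A emits 24 × 14520 = 348480 frames; B emits 24000/1001 × 14520 = 31680000/91.
Difference = 31680/91 frames (≈ 348.1319); B is behind A.

31680/91 frames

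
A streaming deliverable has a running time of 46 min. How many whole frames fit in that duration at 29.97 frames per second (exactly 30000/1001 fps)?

46 min = 2760 s.
Frames = 2760 × 30000/1001 = 82800000/1001 ≈ 82717.2827.
Complete frames: 82717.

82717 frames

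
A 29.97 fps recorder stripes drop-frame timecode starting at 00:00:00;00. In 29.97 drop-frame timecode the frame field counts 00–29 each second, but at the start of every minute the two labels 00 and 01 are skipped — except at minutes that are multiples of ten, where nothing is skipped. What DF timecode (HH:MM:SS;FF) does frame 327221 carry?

Ten DF minutes hold 17982 frames, so frame 327221 lies in block 18 (frames 323676–341657) with 3545 frames into that block.
The block's first minute is 1800 frames and the rest 1798 each; 3545 frames reaches minute 1, so 18 × 18 + 1 × 2 = 326 labels have been skipped so far.
Adding those back, label number 327221 + 326 = 327547 at 30 labels/s is 10918 s + 7 f = 3 h 1 min 58 s frame 7, i.e. 03:01:58;07.

03:01:58;07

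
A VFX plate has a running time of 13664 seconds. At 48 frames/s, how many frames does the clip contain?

655872 frames

Frames = 13664 × 48 = 655872.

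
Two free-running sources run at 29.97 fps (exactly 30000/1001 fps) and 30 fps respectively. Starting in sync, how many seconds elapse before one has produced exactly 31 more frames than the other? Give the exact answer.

31031/30 seconds

The gap grows by |30 − 30000/1001| = 30/1001 frames per second.
Time for a 31-frame gap: 31 ÷ (30/1001) = 31031/30 s.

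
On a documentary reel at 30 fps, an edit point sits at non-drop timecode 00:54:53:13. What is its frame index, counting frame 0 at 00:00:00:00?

Total seconds to the label: (0 × 3600 + 54 × 60 + 53) = 3293.
Frame index = 3293 × 30 + 13 = 98803.

98803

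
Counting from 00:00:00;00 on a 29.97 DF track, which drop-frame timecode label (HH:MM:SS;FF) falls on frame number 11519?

00:06:24;11

Each 10-minute DF block holds 10 × 60 × 30 − 9 × 2 = 17982 frames. 11519 ÷ 17982 → 0 full blocks, remainder 11519.
Within the partial block the first minute is 1800 frames and each further minute 1798, so 6 further minute boundaries passed. Total skipped labels = 18 × 0 + 2 × 6 = 12.
Non-drop label index = 11519 + 12 = 11531; at 30 labels/s that is 00:06:24:11, i.e. DF 00:06:24;11.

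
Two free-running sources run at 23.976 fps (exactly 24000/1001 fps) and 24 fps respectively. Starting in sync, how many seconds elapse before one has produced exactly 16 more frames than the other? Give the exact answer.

The gap grows by |24 − 24000/1001| = 24/1001 frames per second.
Time for a 16-frame gap: 16 ÷ (24/1001) = 2002/3 s.

2002/3 seconds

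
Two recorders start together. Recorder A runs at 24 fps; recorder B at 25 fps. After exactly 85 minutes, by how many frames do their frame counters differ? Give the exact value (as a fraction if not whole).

5100 frames

85 min = 5100 s.
A emits 24 × 5100 = 122400 frames; B emits 25 × 5100 = 127500.
Difference = 5100 frames; B is ahead of A.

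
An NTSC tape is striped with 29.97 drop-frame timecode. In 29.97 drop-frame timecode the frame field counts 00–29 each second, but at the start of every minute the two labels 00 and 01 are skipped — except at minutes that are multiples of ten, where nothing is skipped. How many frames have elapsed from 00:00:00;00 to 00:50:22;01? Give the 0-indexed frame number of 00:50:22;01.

As if non-drop at 30 labels/s: (0 × 3600 + 50 × 60 + 22) × 30 + 1 = 90661.
Minute boundaries passed: 50; those not divisible by 10: 50 − 5 = 45; dropped labels = 2 × 45 = 90.
Actual frame index = 90661 − 90 = 90571.

90571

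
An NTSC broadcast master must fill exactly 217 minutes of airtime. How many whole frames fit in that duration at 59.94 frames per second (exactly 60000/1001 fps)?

780419 frames

217 min = 13020 s.
Frames = 13020 × 60000/1001 = 111600000/143 ≈ 780419.5804.
Complete frames: 780419.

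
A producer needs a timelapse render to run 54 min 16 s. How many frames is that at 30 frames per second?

54 min 16 s = 3256 s.
Frames = 3256 × 30 = 97680.

97680 frames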